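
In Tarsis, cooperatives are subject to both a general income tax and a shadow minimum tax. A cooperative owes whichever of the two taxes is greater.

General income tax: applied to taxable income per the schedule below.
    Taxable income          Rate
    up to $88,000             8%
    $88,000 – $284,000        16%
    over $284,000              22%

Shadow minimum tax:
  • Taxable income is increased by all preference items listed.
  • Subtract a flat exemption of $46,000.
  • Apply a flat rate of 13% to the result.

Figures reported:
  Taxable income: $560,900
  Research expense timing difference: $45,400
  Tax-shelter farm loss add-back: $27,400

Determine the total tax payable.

Shadow minimum tax:
  Adjusted income: $560,900 + $45,400 + $27,400 = $633,700
  Less exemption $46,000 → base $587,700
  $587,700 × 13% = $76,401

General income tax:
  $88,000 × 8% = $7,040
  $196,000 × 16% = $31,360
  $276,900 × 22% = $60,918
  → $99,318

$99,318 > $76,401, so the general income tax governs.

$99,318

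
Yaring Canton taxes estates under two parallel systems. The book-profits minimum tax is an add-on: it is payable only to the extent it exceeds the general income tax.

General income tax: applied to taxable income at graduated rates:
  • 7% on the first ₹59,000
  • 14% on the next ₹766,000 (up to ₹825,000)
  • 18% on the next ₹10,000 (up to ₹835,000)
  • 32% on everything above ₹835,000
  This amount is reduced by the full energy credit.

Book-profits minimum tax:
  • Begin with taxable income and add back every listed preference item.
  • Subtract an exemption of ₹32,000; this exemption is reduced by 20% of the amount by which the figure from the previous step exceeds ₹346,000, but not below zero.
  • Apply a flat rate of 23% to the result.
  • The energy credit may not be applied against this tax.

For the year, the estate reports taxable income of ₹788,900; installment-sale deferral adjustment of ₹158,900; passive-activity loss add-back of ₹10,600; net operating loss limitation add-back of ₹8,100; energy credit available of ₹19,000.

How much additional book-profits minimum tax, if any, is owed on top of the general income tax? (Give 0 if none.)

Book-profits minimum tax:
  Adjusted income: ₹788,900 + ₹158,900 + ₹10,600 + ₹8,100 = ₹966,500
  Exemption: 20% × (₹966,500 − ₹346,000) = ₹124,100 ≥ ₹32,000, so the exemption is fully phased out
  Base: ₹966,500 − ₹0 = ₹966,500
  ₹966,500 × 23% = ₹222,295

General income tax:
  ₹59,000 × 7% = ₹4,130
  ₹729,900 × 14% = ₹102,186
  → ₹106,316
  Less energy credit ₹19,000 → ₹87,316

Excess of book-profits minimum tax over general income tax: ₹222,295 − ₹87,316 = ₹134,979.

₹134,979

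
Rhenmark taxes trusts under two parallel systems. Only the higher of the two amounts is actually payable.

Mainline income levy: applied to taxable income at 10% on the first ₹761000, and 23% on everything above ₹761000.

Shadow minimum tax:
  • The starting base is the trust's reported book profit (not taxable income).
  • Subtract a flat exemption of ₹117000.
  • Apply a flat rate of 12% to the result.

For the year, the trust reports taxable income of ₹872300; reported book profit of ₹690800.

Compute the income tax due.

Mainline income levy:
  ₹761000 × 10% = ₹76100
  ₹111300 × 23% = ₹25599
  → ₹101699

Shadow minimum tax:
  Base (reported book profit): ₹690800
  Less exemption ₹117000 → base ₹573800
  ₹573800 × 12% = ₹68856

₹101699 > ₹68856, so the mainline income levy governs.

₹101699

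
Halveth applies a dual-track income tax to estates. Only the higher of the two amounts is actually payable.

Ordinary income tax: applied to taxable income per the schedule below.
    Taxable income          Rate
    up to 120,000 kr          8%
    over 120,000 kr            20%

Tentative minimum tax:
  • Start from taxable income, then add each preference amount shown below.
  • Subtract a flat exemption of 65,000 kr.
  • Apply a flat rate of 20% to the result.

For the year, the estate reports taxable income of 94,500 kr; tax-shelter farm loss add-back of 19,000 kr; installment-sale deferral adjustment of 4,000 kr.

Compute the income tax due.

Tentative minimum tax:
  Adjusted income: 94,500 kr + 19,000 kr + 4,000 kr = 117,500 kr
  Less exemption 65,000 kr → base 52,500 kr
  52,500 kr × 20% = 10,500 kr

Ordinary income tax:
  94,500 kr × 8% = 7,560 kr

10,500 kr > 7,560 kr, so the tentative minimum tax is the binding amount.

10,500 kr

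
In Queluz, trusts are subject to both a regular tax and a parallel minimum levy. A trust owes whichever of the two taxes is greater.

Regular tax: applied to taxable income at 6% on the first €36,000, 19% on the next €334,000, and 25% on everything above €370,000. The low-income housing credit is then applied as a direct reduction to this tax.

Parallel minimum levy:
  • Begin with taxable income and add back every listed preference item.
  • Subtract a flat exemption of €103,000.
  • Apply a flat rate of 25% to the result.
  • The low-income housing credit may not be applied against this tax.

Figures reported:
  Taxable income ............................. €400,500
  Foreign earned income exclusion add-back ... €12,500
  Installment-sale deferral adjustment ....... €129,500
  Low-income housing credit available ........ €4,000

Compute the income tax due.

€109,875

Regular tax:
  €36,000 × 6% = €2,160
  €334,000 × 19% = €63,460
  €30,500 × 25% = €7,625
  → €73,245
  Less low-income housing credit €4,000 → €69,245

Parallel minimum levy:
  Adjusted income: €400,500 + €12,500 + €129,500 = €542,500
  Less exemption €103,000 → base €439,500
  €439,500 × 25% = €109,875

€109,875 > €69,245, so the parallel minimum levy is the binding amount.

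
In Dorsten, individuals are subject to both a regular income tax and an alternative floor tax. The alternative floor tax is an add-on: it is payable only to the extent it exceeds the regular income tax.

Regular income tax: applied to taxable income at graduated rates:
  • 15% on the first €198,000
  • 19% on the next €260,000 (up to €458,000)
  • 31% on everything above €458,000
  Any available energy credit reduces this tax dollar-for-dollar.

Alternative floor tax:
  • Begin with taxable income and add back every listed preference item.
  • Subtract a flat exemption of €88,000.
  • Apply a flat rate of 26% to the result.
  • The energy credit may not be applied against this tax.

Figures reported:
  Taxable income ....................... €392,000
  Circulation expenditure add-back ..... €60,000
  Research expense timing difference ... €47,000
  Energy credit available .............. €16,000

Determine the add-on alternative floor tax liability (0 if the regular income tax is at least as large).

€56,300

Alternative floor tax:
  Adjusted income: €392,000 + €60,000 + €47,000 = €499,000
  Less exemption €88,000 → base €411,000
  €411,000 × 26% = €106,860

Regular income tax:
  €198,000 × 15% = €29,700
  €194,000 × 19% = €36,860
  → €66,560
  Less energy credit €16,000 → €50,560

Excess of alternative floor tax over regular income tax: €106,860 − €50,560 = €56,300.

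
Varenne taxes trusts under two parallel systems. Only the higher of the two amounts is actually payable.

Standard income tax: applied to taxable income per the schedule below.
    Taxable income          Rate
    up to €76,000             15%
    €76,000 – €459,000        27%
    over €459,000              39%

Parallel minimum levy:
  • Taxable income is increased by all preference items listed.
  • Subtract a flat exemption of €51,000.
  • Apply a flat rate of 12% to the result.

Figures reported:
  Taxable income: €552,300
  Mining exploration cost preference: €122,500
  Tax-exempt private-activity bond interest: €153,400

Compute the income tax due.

€151,197

Standard income tax:
  €76,000 × 15% = €11,400
  €383,000 × 27% = €103,410
  €93,300 × 39% = €36,387
  → €151,197

Parallel minimum levy:
  Adjusted income: €552,300 + €122,500 + €153,400 = €828,200
  Less exemption €51,000 → base €777,200
  €777,200 × 12% = €93,264

€151,197 > €93,264, so the standard income tax governs.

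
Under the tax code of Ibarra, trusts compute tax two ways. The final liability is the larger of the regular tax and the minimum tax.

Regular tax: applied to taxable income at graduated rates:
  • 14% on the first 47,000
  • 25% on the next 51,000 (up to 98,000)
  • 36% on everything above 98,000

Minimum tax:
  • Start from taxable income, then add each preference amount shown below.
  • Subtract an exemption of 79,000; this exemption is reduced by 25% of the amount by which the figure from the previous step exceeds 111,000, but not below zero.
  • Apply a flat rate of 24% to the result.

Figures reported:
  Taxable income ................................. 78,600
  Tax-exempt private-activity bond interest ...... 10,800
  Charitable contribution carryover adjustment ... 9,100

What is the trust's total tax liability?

14,480

Minimum tax:
  Adjusted income: 78,600 + 10,800 + 9,100 = 98,500
  Exemption: 98,500 ≤ 111,000, so full 79,000 applies
  Base: 98,500 − 79,000 = 19,500
  19,500 × 24% = 4,680

Regular tax:
  47,000 × 14% = 6,580
  31,600 × 25% = 7,900
  → 14,480

14,480 > 4,680, so the regular tax governs.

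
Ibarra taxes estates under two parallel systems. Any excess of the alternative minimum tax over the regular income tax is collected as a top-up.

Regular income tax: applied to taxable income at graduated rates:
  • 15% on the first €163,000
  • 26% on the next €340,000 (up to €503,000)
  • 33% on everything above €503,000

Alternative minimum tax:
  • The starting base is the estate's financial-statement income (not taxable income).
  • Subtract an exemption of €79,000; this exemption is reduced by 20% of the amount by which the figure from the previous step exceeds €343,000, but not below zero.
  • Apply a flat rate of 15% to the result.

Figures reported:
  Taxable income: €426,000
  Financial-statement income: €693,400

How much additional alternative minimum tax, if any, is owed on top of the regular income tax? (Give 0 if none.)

€9,842

Regular income tax:
  €163,000 × 15% = €24,450
  €263,000 × 26% = €68,380
  → €92,830

Alternative minimum tax:
  Base (financial-statement income): €693,400
  Exemption: €79,000 − 20% × (€693,400 − €343,000) = €79,000 − €70,080 = €8,920
  Base: €693,400 − €8,920 = €684,480
  €684,480 × 15% = €102,672

Excess of alternative minimum tax over regular income tax: €102,672 − €92,830 = €9,842.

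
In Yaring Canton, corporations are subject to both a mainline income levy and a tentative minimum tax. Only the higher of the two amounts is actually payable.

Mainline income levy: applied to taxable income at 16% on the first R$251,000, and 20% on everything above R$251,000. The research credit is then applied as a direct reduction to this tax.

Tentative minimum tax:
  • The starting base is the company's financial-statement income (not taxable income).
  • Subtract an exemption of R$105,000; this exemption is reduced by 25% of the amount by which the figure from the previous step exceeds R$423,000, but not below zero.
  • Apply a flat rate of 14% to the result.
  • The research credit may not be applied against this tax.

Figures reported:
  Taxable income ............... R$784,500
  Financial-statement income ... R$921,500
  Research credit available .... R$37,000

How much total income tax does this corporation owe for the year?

Tentative minimum tax:
  Base (financial-statement income): R$921,500
  Exemption: 25% × (R$921,500 − R$423,000) = R$124,625 ≥ R$105,000, so the exemption is fully phased out
  Base: R$921,500 − R$0 = R$921,500
  R$921,500 × 14% = R$129,010

Mainline income levy:
  R$251,000 × 16% = R$40,160
  R$533,500 × 20% = R$106,700
  → R$146,860
  Less research credit R$37,000 → R$109,860

R$129,010 > R$109,860, so the tentative minimum tax is the binding amount.

R$129,010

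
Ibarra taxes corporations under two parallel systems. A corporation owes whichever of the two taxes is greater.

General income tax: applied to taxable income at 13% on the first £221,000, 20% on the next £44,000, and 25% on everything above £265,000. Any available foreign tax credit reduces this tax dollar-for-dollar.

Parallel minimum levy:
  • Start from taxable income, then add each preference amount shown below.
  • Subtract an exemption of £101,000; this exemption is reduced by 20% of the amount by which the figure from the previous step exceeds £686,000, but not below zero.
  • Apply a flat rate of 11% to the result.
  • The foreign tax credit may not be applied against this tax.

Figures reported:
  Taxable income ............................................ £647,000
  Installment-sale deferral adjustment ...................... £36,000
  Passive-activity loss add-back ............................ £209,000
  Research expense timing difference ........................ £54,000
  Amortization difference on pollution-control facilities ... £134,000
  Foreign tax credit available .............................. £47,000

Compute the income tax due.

£116,358

General income tax:
  £221,000 × 13% = £28,730
  £44,000 × 20% = £8,800
  £382,000 × 25% = £95,500
  → £133,030
  Less foreign tax credit £47,000 → £86,030

Parallel minimum levy:
  Adjusted income: £647,000 + £36,000 + £209,000 + £54,000 + £134,000 = £1,080,000
  Exemption: £101,000 − 20% × (£1,080,000 − £686,000) = £101,000 − £78,800 = £22,200
  Base: £1,080,000 − £22,200 = £1,057,800
  £1,057,800 × 11% = £116,358

£116,358 > £86,030, so the parallel minimum levy is the binding amount.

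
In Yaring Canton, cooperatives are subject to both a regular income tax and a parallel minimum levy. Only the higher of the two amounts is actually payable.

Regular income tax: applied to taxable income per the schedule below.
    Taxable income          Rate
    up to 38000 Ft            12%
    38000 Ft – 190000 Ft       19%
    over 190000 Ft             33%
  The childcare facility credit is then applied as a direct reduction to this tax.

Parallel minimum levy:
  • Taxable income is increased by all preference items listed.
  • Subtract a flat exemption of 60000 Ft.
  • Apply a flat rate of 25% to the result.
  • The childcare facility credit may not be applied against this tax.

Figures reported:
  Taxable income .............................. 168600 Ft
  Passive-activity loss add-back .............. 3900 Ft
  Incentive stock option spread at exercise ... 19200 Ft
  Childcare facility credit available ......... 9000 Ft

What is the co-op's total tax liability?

32925 Ft

Parallel minimum levy:
  Adjusted income: 168600 Ft + 3900 Ft + 19200 Ft = 191700 Ft
  Less exemption 60000 Ft → base 131700 Ft
  131700 Ft × 25% = 32925 Ft

Regular income tax:
  38000 Ft × 12% = 4560 Ft
  130600 Ft × 19% = 24814 Ft
  → 29374 Ft
  Less childcare facility credit 9000 Ft → 20374 Ft

32925 Ft > 20374 Ft, so the parallel minimum levy is the binding amount.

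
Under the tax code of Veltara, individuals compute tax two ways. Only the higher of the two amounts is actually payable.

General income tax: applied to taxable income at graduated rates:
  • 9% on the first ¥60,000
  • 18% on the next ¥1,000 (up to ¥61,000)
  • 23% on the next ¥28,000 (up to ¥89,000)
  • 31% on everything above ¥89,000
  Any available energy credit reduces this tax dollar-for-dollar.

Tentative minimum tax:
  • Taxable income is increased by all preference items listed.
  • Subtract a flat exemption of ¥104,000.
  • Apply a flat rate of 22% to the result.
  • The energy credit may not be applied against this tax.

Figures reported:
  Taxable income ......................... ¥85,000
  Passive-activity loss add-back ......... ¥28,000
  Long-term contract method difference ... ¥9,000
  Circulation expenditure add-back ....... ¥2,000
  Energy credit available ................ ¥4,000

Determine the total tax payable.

¥7,100

Tentative minimum tax:
  Adjusted income: ¥85,000 + ¥28,000 + ¥9,000 + ¥2,000 = ¥124,000
  Less exemption ¥104,000 → base ¥20,000
  ¥20,000 × 22% = ¥4,400

General income tax:
  ¥60,000 × 9% = ¥5,400
  ¥1,000 × 18% = ¥180
  ¥24,000 × 23% = ¥5,520
  → ¥11,100
  Less energy credit ¥4,000 → ¥7,100

¥7,100 > ¥4,400, so the general income tax governs.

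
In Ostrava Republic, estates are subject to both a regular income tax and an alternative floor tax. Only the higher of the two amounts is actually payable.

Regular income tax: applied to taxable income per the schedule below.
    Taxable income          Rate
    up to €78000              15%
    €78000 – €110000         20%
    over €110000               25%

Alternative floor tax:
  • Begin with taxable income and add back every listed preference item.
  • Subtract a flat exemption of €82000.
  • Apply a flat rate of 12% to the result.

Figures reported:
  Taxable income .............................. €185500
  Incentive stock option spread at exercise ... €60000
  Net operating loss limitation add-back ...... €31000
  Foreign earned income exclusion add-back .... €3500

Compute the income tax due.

€36975

Alternative floor tax:
  Adjusted income: €185500 + €60000 + €31000 + €3500 = €280000
  Less exemption €82000 → base €198000
  €198000 × 12% = €23760

Regular income tax:
  €78000 × 15% = €11700
  €32000 × 20% = €6400
  €75500 × 25% = €18875
  → €36975

€36975 > €23760, so the regular income tax governs.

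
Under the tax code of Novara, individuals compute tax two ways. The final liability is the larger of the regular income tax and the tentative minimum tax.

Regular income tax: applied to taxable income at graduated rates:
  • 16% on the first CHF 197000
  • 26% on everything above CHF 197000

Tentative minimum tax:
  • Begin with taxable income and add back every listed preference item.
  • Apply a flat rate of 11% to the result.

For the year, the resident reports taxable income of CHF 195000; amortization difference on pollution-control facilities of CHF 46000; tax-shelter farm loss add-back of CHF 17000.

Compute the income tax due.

Regular income tax:
  CHF 195000 × 16% = CHF 31200

Tentative minimum tax:
  Adjusted income: CHF 195000 + CHF 46000 + CHF 17000 = CHF 258000
  CHF 258000 × 11% = CHF 28380

CHF 31200 > CHF 28380, so the regular income tax governs.

CHF 31200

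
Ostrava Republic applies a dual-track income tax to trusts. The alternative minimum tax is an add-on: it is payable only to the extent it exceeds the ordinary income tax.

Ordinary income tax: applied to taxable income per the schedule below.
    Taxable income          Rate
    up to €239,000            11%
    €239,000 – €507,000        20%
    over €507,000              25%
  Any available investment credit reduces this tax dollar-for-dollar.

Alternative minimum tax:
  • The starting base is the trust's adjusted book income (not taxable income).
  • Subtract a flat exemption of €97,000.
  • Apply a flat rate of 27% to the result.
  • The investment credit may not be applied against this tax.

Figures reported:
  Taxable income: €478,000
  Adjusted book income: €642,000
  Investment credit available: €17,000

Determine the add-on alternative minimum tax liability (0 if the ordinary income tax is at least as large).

€90,060

Alternative minimum tax:
  Base (adjusted book income): €642,000
  Less exemption €97,000 → base €545,000
  €545,000 × 27% = €147,150

Ordinary income tax:
  €239,000 × 11% = €26,290
  €239,000 × 20% = €47,800
  → €74,090
  Less investment credit €17,000 → €57,090

Excess of alternative minimum tax over ordinary income tax: €147,150 − €57,090 = €90,060.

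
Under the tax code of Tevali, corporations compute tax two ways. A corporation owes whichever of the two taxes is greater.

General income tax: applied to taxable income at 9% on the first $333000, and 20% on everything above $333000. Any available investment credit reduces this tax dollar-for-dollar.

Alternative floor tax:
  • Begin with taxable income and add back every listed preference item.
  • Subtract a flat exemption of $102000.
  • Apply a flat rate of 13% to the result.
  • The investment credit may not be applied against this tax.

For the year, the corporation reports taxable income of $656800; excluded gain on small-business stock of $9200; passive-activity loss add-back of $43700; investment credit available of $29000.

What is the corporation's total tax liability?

$79001

Alternative floor tax:
  Adjusted income: $656800 + $9200 + $43700 = $709700
  Less exemption $102000 → base $607700
  $607700 × 13% = $79001

General income tax:
  $333000 × 9% = $29970
  $323800 × 20% = $64760
  → $94730
  Less investment credit $29000 → $65730

$79001 > $65730, so the alternative floor tax is the binding amount.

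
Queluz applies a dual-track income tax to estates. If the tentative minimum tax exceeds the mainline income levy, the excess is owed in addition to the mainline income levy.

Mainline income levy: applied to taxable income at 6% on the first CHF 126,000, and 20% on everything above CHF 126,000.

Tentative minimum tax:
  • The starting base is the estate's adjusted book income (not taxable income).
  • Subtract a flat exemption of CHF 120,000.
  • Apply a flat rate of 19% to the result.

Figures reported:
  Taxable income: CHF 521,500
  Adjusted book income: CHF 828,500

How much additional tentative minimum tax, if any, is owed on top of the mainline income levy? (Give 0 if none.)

Mainline income levy:
  CHF 126,000 × 6% = CHF 7,560
  CHF 395,500 × 20% = CHF 79,100
  → CHF 86,660

Tentative minimum tax:
  Base (adjusted book income): CHF 828,500
  Less exemption CHF 120,000 → base CHF 708,500
  CHF 708,500 × 19% = CHF 134,615

Excess of tentative minimum tax over mainline income levy: CHF 134,615 − CHF 86,660 = CHF 47,955.

CHF 47,955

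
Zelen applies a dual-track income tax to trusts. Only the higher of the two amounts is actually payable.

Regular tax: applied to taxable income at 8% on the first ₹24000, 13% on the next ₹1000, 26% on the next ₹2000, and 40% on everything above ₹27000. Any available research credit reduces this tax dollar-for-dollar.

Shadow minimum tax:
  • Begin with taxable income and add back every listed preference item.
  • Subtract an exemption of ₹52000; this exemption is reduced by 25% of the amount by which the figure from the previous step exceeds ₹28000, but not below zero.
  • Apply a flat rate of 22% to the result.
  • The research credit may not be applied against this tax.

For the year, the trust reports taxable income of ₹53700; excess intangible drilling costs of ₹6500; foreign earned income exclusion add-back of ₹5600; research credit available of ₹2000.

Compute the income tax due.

₹11250

Regular tax:
  ₹24000 × 8% = ₹1920
  ₹1000 × 13% = ₹130
  ₹2000 × 26% = ₹520
  ₹26700 × 40% = ₹10680
  → ₹13250
  Less research credit ₹2000 → ₹11250

Shadow minimum tax:
  Adjusted income: ₹53700 + ₹6500 + ₹5600 = ₹65800
  Exemption: ₹52000 − 25% × (₹65800 − ₹28000) = ₹52000 − ₹9450 = ₹42550
  Base: ₹65800 − ₹42550 = ₹23250
  ₹23250 × 22% = ₹5115

₹11250 > ₹5115, so the regular tax governs.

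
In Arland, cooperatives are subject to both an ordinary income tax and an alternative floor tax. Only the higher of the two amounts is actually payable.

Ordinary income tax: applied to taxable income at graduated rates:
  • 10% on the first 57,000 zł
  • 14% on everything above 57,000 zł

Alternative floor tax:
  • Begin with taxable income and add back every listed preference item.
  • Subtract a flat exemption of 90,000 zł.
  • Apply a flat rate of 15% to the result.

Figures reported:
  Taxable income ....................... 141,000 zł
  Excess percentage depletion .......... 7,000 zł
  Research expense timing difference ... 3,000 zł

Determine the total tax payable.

17,460 zł

Alternative floor tax:
  Adjusted income: 141,000 zł + 7,000 zł + 3,000 zł = 151,000 zł
  Less exemption 90,000 zł → base 61,000 zł
  61,000 zł × 15% = 9,150 zł

Ordinary income tax:
  57,000 zł × 10% = 5,700 zł
  84,000 zł × 14% = 11,760 zł
  → 17,460 zł

17,460 zł > 9,150 zł, so the ordinary income tax governs.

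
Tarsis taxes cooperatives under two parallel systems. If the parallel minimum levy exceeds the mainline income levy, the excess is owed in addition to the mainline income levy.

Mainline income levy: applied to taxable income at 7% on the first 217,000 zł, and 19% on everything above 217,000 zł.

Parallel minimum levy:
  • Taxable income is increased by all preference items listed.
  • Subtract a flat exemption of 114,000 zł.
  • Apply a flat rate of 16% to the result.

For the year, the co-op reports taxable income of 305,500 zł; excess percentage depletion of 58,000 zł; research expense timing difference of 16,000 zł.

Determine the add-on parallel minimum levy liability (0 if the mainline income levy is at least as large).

Mainline income levy:
  217,000 zł × 7% = 15,190 zł
  88,500 zł × 19% = 16,815 zł
  → 32,005 zł

Parallel minimum levy:
  Adjusted income: 305,500 zł + 58,000 zł + 16,000 zł = 379,500 zł
  Less exemption 114,000 zł → base 265,500 zł
  265,500 zł × 16% = 42,480 zł

Excess of parallel minimum levy over mainline income levy: 42,480 zł − 32,005 zł = 10,475 zł.

10,475 zł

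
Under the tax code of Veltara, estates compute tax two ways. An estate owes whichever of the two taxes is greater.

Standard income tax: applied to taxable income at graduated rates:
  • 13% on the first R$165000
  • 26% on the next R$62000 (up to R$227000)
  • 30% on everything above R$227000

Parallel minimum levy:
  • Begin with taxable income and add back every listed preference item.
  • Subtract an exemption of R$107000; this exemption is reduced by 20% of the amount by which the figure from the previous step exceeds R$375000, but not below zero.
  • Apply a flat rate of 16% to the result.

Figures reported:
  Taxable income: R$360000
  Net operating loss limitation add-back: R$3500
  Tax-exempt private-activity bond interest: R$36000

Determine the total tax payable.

R$77470

Parallel minimum levy:
  Adjusted income: R$360000 + R$3500 + R$36000 = R$399500
  Exemption: R$107000 − 20% × (R$399500 − R$375000) = R$107000 − R$4900 = R$102100
  Base: R$399500 − R$102100 = R$297400
  R$297400 × 16% = R$47584

Standard income tax:
  R$165000 × 13% = R$21450
  R$62000 × 26% = R$16120
  R$133000 × 30% = R$39900
  → R$77470

R$77470 > R$47584, so the standard income tax governs.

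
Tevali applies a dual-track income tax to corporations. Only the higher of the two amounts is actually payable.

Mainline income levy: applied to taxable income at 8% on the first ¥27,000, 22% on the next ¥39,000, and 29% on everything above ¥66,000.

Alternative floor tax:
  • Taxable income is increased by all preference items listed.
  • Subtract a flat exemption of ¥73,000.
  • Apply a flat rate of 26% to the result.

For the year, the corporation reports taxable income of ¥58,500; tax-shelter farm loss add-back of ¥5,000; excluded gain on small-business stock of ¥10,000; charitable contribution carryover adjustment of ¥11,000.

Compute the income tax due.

Alternative floor tax:
  Adjusted income: ¥58,500 + ¥5,000 + ¥10,000 + ¥11,000 = ¥84,500
  Less exemption ¥73,000 → base ¥11,500
  ¥11,500 × 26% = ¥2,990

Mainline income levy:
  ¥27,000 × 8% = ¥2,160
  ¥31,500 × 22% = ¥6,930
  → ¥9,090

¥9,090 > ¥2,990, so the mainline income levy governs.

¥9,090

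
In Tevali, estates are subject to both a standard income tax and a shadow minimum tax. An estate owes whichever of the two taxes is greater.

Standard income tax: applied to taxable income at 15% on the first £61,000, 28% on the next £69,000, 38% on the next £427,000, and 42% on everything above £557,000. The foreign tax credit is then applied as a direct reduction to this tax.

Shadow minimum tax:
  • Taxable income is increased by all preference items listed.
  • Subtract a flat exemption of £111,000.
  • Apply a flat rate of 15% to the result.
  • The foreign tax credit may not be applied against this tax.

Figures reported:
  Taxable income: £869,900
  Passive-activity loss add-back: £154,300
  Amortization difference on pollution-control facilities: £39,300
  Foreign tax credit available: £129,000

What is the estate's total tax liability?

Standard income tax:
  £61,000 × 15% = £9,150
  £69,000 × 28% = £19,320
  £427,000 × 38% = £162,260
  £312,900 × 42% = £131,418
  → £322,148
  Less foreign tax credit £129,000 → £193,148

Shadow minimum tax:
  Adjusted income: £869,900 + £154,300 + £39,300 = £1,063,500
  Less exemption £111,000 → base £952,500
  £952,500 × 15% = £142,875

£193,148 > £142,875, so the standard income tax governs.

£193,148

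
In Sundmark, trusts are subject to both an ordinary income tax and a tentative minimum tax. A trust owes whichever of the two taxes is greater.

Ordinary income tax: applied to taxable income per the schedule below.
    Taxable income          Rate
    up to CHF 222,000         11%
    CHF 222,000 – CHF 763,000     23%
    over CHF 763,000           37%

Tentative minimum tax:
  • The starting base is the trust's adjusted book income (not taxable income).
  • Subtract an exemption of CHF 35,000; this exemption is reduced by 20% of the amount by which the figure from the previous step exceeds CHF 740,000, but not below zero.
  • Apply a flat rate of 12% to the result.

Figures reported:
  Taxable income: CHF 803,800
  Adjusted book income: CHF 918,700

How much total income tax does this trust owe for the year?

CHF 163,946

Tentative minimum tax:
  Base (adjusted book income): CHF 918,700
  Exemption: 20% × (CHF 918,700 − CHF 740,000) = CHF 35,740 ≥ CHF 35,000, so the exemption is fully phased out
  Base: CHF 918,700 − CHF 0 = CHF 918,700
  CHF 918,700 × 12% = CHF 110,244

Ordinary income tax:
  CHF 222,000 × 11% = CHF 24,420
  CHF 541,000 × 23% = CHF 124,430
  CHF 40,800 × 37% = CHF 15,096
  → CHF 163,946

CHF 163,946 > CHF 110,244, so the ordinary income tax governs.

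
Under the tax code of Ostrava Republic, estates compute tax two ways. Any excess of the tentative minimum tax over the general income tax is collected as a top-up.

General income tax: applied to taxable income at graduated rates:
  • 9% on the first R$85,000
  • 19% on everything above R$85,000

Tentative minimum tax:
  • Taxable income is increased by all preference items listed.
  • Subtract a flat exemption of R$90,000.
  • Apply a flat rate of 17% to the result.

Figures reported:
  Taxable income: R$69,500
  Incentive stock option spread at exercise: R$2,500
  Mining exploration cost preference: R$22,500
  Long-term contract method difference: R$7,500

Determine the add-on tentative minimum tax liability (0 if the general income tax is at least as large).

R$0

Tentative minimum tax:
  Adjusted income: R$69,500 + R$2,500 + R$22,500 + R$7,500 = R$102,000
  Less exemption R$90,000 → base R$12,000
  R$12,000 × 17% = R$2,040

General income tax:
  R$69,500 × 9% = R$6,255

R$2,040 ≤ R$6,255, so no add-on is due.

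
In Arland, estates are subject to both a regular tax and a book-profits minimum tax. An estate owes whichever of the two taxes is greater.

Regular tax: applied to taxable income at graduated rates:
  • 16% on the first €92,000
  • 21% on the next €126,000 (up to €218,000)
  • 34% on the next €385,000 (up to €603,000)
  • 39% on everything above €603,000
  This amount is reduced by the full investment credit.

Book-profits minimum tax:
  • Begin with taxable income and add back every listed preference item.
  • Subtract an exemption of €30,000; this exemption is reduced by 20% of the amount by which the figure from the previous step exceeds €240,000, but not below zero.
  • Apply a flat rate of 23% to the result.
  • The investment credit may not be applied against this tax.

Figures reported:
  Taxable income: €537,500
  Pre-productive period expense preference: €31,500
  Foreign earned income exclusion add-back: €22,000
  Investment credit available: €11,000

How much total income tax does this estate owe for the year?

Book-profits minimum tax:
  Adjusted income: €537,500 + €31,500 + €22,000 = €591,000
  Exemption: 20% × (€591,000 − €240,000) = €70,200 ≥ €30,000, so the exemption is fully phased out
  Base: €591,000 − €0 = €591,000
  €591,000 × 23% = €135,930

Regular tax:
  €92,000 × 16% = €14,720
  €126,000 × 21% = €26,460
  €319,500 × 34% = €108,630
  → €149,810
  Less investment credit €11,000 → €138,810

€138,810 > €135,930, so the regular tax governs.

€138,810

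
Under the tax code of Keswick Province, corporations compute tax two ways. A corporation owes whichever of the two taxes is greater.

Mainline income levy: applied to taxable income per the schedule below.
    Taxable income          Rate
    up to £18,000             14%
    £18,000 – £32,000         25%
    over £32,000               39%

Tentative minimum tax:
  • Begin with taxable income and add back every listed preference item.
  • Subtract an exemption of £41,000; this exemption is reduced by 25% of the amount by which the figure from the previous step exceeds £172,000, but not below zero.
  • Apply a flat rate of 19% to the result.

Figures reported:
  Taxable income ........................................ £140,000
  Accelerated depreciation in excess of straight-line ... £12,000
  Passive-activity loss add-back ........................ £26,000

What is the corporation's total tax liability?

Mainline income levy:
  £18,000 × 14% = £2,520
  £14,000 × 25% = £3,500
  £108,000 × 39% = £42,120
  → £48,140

Tentative minimum tax:
  Adjusted income: £140,000 + £12,000 + £26,000 = £178,000
  Exemption: £41,000 − 25% × (£178,000 − £172,000) = £41,000 − £1,500 = £39,500
  Base: £178,000 − £39,500 = £138,500
  £138,500 × 19% = £26,315

£48,140 > £26,315, so the mainline income levy governs.

£48,140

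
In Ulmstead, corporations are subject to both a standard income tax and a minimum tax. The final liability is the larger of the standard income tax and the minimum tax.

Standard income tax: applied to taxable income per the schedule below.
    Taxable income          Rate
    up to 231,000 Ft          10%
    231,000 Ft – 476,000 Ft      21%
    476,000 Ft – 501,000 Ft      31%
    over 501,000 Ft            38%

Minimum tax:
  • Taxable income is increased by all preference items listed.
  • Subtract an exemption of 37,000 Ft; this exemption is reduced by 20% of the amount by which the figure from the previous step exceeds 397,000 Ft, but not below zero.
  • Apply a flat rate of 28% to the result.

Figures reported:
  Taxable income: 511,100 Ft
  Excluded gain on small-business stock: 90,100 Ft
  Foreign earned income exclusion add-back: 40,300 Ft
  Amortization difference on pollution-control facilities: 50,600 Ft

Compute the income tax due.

193,788 Ft

Standard income tax:
  231,000 Ft × 10% = 23,100 Ft
  245,000 Ft × 21% = 51,450 Ft
  25,000 Ft × 31% = 7,750 Ft
  10,100 Ft × 38% = 3,838 Ft
  → 86,138 Ft

Minimum tax:
  Adjusted income: 511,100 Ft + 90,100 Ft + 40,300 Ft + 50,600 Ft = 692,100 Ft
  Exemption: 20% × (692,100 Ft − 397,000 Ft) = 59,020 Ft ≥ 37,000 Ft, so the exemption is fully phased out
  Base: 692,100 Ft − 0 Ft = 692,100 Ft
  692,100 Ft × 28% = 193,788 Ft

193,788 Ft > 86,138 Ft, so the minimum tax is the binding amount.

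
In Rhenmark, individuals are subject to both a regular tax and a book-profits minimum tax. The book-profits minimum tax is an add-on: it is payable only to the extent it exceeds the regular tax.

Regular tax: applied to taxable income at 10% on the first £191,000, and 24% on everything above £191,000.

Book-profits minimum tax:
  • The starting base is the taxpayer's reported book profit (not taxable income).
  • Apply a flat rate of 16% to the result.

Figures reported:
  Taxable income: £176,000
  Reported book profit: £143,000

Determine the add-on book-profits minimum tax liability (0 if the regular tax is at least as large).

Book-profits minimum tax:
  Base (reported book profit): £143,000
  £143,000 × 16% = £22,880

Regular tax:
  £176,000 × 10% = £17,600

Excess of book-profits minimum tax over regular tax: £22,880 − £17,600 = £5,280.

£5,280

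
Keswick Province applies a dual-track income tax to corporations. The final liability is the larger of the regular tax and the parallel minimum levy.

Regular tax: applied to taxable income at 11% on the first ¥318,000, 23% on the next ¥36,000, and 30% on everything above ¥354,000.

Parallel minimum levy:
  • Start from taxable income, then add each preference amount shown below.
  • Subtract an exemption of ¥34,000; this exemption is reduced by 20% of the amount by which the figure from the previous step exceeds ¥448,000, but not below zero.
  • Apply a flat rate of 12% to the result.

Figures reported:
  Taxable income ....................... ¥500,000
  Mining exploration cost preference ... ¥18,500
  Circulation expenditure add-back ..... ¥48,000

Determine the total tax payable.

Parallel minimum levy:
  Adjusted income: ¥500,000 + ¥18,500 + ¥48,000 = ¥566,500
  Exemption: ¥34,000 − 20% × (¥566,500 − ¥448,000) = ¥34,000 − ¥23,700 = ¥10,300
  Base: ¥566,500 − ¥10,300 = ¥556,200
  ¥556,200 × 12% = ¥66,744

Regular tax:
  ¥318,000 × 11% = ¥34,980
  ¥36,000 × 23% = ¥8,280
  ¥146,000 × 30% = ¥43,800
  → ¥87,060

¥87,060 > ¥66,744, so the regular tax governs.

¥87,060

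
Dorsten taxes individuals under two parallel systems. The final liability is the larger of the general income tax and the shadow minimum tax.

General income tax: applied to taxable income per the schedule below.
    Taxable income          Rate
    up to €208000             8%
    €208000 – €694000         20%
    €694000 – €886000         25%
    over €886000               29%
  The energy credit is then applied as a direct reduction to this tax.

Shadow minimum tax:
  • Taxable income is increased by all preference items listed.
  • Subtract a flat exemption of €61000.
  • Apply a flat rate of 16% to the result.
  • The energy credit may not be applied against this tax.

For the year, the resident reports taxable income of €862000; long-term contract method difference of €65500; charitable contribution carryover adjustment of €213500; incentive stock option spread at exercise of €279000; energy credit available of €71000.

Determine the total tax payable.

€217440

Shadow minimum tax:
  Adjusted income: €862000 + €65500 + €213500 + €279000 = €1420000
  Less exemption €61000 → base €1359000
  €1359000 × 16% = €217440

General income tax:
  €208000 × 8% = €16640
  €486000 × 20% = €97200
  €168000 × 25% = €42000
  → €155840
  Less energy credit €71000 → €84840

€217440 > €84840, so the shadow minimum tax is the binding amount.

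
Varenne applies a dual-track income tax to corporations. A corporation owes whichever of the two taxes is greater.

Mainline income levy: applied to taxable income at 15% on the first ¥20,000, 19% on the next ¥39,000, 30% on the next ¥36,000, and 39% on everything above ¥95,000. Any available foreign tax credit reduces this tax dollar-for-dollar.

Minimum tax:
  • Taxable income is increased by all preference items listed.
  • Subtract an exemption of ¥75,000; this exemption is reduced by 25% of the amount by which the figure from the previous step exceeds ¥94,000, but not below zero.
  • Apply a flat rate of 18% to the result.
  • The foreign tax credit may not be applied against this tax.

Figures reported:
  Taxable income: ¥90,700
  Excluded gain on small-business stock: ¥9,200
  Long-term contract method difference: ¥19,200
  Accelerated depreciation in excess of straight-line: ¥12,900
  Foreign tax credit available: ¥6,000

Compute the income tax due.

¥13,920

Mainline income levy:
  ¥20,000 × 15% = ¥3,000
  ¥39,000 × 19% = ¥7,410
  ¥31,700 × 30% = ¥9,510
  → ¥19,920
  Less foreign tax credit ¥6,000 → ¥13,920

Minimum tax:
  Adjusted income: ¥90,700 + ¥9,200 + ¥19,200 + ¥12,900 = ¥132,000
  Exemption: ¥75,000 − 25% × (¥132,000 − ¥94,000) = ¥75,000 − ¥9,500 = ¥65,500
  Base: ¥132,000 − ¥65,500 = ¥66,500
  ¥66,500 × 18% = ¥11,970

¥13,920 > ¥11,970, so the mainline income levy governs.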